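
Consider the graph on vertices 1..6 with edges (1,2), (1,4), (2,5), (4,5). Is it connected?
No, it has 3 components: {1, 2, 4, 5}, {3}, {6}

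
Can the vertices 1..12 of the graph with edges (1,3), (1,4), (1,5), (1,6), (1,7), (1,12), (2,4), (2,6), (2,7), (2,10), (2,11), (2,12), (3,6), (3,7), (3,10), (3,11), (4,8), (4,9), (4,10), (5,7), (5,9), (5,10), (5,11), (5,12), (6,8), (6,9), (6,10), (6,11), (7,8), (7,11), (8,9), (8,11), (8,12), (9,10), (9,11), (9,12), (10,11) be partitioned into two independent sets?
No (odd cycle of length 3: 7 -> 1 -> 3 -> 7)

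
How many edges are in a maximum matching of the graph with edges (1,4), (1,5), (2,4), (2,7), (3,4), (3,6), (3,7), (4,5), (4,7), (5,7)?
3 (matching: (1,5), (3,6), (4,7); upper bound floor(n/2) = floor(7/2) = 3)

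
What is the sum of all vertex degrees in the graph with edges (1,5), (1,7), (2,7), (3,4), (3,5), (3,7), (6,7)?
14 (handshake: sum of degrees = 2|E| = 2 x 7 = 14)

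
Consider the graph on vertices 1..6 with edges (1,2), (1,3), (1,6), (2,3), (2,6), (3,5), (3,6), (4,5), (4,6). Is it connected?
Yes (BFS from 1 visits [1, 2, 3, 6, 5, 4] — all 6 vertices reached)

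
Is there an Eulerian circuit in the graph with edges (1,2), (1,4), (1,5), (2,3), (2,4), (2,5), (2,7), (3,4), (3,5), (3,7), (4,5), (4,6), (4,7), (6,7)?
No (2 vertices have odd degree: {1, 2}; Eulerian circuit requires 0)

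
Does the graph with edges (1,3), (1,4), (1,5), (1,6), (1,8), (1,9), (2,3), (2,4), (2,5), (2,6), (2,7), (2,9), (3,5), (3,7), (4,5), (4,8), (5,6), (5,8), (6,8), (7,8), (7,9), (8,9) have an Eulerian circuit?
Yes (the graph is connected and all 9 vertices have even degree)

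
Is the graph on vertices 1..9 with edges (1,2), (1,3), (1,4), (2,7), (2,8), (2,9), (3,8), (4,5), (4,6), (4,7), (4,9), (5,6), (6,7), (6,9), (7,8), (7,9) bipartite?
No (odd cycle of length 3: 7 -> 4 -> 9 -> 7)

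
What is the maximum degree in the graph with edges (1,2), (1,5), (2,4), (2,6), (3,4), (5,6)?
3 (attained at vertex 2)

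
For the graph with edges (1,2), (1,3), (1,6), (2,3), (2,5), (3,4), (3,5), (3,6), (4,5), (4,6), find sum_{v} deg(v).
20 (handshake: sum of degrees = 2|E| = 2 x 10 = 20)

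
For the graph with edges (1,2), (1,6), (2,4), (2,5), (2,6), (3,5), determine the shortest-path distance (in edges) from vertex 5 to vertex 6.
2 (path: 5 -> 2 -> 6, 2 edges)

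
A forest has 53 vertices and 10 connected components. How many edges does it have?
43 (Each of the 10 component trees on V_i vertices has V_i - 1 edges; summing gives V - C = 53 - 10 = 43)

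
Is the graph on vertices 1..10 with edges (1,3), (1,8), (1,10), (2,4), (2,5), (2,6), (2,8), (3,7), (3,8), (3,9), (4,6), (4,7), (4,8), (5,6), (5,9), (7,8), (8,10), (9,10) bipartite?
No (odd cycle of length 3: 8 -> 1 -> 3 -> 8)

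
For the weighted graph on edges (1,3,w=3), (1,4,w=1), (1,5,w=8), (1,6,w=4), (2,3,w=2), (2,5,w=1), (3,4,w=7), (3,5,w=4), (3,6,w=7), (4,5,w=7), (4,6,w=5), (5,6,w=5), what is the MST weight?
11 (MST edges: (1,3,w=3), (1,4,w=1), (1,6,w=4), (2,3,w=2), (2,5,w=1); sum of weights 3 + 1 + 4 + 2 + 1 = 11)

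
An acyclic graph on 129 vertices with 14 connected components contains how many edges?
115 (Each of the 14 component trees on V_i vertices has V_i - 1 edges; summing gives V - C = 129 - 14 = 115)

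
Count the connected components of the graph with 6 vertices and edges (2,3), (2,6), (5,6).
3 (components: {1}, {2, 3, 5, 6}, {4})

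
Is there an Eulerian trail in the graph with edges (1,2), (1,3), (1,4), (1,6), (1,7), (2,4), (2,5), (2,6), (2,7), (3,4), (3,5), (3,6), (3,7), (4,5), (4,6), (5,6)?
No (6 vertices have odd degree: {1, 2, 3, 4, 6, 7}; Eulerian path requires 0 or 2)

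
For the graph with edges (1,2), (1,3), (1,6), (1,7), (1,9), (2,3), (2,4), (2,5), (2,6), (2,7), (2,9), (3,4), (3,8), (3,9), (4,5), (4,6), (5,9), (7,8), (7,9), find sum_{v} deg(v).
38 (handshake: sum of degrees = 2|E| = 2 x 19 = 38)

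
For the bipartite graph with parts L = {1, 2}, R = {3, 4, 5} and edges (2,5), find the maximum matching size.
1 (matching: (2,5); upper bound min(|L|,|R|) = min(2,3) = 2)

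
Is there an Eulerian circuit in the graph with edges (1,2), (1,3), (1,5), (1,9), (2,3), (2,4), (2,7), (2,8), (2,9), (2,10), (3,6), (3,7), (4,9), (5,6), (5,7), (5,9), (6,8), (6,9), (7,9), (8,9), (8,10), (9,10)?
No (2 vertices have odd degree: {2, 10}; Eulerian circuit requires 0)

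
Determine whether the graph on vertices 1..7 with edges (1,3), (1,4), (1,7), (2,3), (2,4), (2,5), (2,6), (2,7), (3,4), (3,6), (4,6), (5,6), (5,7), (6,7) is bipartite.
No (odd cycle of length 3: 4 -> 1 -> 3 -> 4)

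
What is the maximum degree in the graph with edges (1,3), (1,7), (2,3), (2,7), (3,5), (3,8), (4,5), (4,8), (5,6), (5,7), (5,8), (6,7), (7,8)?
5 (attained at vertices 5, 7)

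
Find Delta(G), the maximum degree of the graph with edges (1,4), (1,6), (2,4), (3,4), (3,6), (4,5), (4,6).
5 (attained at vertex 4)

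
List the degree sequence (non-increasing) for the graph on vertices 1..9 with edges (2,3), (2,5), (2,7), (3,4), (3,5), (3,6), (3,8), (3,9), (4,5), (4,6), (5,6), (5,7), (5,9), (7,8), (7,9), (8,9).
[6, 6, 4, 4, 3, 3, 3, 3, 0] (degrees: deg(1)=0, deg(2)=3, deg(3)=6, deg(4)=3, deg(5)=6, deg(6)=3, deg(7)=4, deg(8)=3, deg(9)=4)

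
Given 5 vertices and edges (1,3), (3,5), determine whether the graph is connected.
No, it has 3 components: {1, 3, 5}, {2}, {4}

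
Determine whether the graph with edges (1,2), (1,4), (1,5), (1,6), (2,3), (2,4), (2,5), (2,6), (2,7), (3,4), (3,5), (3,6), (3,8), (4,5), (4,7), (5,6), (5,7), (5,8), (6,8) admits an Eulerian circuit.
No (6 vertices have odd degree: {3, 4, 5, 6, 7, 8}; Eulerian circuit requires 0)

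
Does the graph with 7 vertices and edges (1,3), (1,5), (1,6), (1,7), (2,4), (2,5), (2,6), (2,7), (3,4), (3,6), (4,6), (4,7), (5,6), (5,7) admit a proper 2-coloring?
No (odd cycle of length 3: 3 -> 1 -> 6 -> 3)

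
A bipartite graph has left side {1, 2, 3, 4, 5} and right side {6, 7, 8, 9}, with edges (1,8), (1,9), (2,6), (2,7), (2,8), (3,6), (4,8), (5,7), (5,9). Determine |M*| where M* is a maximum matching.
4 (matching: (1,9), (2,8), (3,6), (5,7); upper bound min(|L|,|R|) = min(5,4) = 4)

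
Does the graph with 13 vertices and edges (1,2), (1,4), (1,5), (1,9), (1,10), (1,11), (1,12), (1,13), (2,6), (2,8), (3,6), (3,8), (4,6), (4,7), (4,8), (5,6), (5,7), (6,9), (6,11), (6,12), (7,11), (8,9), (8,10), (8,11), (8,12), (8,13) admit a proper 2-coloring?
Yes. Partition: {1, 6, 7, 8}, {2, 3, 4, 5, 9, 10, 11, 12, 13}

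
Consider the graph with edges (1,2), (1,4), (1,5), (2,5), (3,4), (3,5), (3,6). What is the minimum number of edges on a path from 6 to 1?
3 (path: 6 -> 3 -> 5 -> 1, 3 edges)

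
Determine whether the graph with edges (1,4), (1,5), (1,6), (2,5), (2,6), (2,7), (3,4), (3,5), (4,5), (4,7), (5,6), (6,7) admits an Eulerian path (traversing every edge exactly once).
No (4 vertices have odd degree: {1, 2, 5, 7}; Eulerian path requires 0 or 2)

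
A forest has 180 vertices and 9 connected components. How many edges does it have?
171 (Each of the 9 component trees on V_i vertices has V_i - 1 edges; summing gives V - C = 180 - 9 = 171)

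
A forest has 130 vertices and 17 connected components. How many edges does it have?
113 (Each of the 17 component trees on V_i vertices has V_i - 1 edges; summing gives V - C = 130 - 17 = 113)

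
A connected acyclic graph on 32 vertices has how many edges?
31 (A tree on V vertices has V - 1 edges, so 32 - 1 = 31)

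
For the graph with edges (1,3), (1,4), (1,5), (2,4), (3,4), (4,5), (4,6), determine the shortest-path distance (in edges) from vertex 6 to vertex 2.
2 (path: 6 -> 4 -> 2, 2 edges)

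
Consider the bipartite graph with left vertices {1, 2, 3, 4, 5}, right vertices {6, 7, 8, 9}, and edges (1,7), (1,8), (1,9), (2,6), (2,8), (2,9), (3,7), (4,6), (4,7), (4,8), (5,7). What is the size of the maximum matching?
4 (matching: (1,9), (2,8), (3,7), (4,6); upper bound min(|L|,|R|) = min(5,4) = 4)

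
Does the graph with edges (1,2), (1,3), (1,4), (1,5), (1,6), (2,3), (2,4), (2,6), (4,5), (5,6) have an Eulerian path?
No (4 vertices have odd degree: {1, 4, 5, 6}; Eulerian path requires 0 or 2)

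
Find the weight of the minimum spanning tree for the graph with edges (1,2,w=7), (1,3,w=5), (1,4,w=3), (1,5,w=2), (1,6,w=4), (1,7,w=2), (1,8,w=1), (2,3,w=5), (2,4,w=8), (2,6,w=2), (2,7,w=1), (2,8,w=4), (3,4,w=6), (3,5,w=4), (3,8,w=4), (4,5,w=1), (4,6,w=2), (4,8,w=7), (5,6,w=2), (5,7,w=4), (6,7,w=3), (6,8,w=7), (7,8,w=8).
13 (MST edges: (1,5,w=2), (1,7,w=2), (1,8,w=1), (2,6,w=2), (2,7,w=1), (3,5,w=4), (4,5,w=1); sum of weights 2 + 2 + 1 + 2 + 1 + 4 + 1 = 13)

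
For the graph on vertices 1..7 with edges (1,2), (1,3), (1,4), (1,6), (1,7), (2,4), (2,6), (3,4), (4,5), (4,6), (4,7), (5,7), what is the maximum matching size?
3 (matching: (1,3), (4,6), (5,7); upper bound floor(n/2) = floor(7/2) = 3)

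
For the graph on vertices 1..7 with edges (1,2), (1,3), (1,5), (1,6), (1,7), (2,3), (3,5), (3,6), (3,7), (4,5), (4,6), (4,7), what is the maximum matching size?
3 (matching: (1,6), (3,5), (4,7); upper bound floor(n/2) = floor(7/2) = 3)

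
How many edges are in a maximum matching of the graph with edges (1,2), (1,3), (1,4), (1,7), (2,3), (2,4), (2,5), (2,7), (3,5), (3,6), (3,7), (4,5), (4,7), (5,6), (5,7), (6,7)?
3 (matching: (1,4), (3,7), (5,6); upper bound floor(n/2) = floor(7/2) = 3)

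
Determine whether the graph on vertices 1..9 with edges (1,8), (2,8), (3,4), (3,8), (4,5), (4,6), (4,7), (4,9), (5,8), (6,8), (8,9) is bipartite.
Yes. Partition: {1, 2, 3, 5, 6, 7, 9}, {4, 8}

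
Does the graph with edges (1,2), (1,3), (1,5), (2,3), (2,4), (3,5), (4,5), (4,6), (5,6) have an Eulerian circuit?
No (4 vertices have odd degree: {1, 2, 3, 4}; Eulerian circuit requires 0)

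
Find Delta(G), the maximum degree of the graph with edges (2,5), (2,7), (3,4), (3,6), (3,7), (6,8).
3 (attained at vertex 3)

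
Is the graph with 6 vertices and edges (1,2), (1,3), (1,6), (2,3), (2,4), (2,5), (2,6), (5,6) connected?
Yes (BFS from 1 visits [1, 2, 3, 6, 4, 5] — all 6 vertices reached)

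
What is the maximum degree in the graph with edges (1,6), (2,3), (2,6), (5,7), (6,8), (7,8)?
3 (attained at vertex 6)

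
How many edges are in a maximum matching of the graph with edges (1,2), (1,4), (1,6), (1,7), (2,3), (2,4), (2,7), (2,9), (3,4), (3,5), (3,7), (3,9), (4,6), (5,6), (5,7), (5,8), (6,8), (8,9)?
4 (matching: (1,7), (2,9), (3,5), (6,8); upper bound floor(n/2) = floor(9/2) = 4)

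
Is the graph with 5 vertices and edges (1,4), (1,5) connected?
No, it has 3 components: {1, 4, 5}, {2}, {3}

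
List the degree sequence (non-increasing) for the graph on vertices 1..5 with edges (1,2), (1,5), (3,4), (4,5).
[2, 2, 2, 1, 1] (degrees: deg(1)=2, deg(2)=1, deg(3)=1, deg(4)=2, deg(5)=2)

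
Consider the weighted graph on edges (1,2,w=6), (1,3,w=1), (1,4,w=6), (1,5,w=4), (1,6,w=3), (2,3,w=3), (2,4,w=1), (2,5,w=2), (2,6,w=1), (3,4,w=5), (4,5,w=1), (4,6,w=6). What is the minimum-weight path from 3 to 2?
3 (path: 3 -> 2; weights 3 = 3)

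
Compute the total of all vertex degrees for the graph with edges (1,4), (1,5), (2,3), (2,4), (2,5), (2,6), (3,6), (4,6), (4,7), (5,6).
20 (handshake: sum of degrees = 2|E| = 2 x 10 = 20)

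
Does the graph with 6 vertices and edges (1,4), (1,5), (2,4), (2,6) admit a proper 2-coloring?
Yes. Partition: {1, 2, 3}, {4, 5, 6}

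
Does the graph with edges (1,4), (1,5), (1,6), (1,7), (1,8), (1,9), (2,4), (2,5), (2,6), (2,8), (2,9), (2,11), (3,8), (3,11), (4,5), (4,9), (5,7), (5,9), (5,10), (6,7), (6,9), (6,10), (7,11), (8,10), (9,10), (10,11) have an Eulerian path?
Yes (the graph is connected and exactly 2 vertices have odd degree: {6, 10}; any Eulerian path must start and end at those)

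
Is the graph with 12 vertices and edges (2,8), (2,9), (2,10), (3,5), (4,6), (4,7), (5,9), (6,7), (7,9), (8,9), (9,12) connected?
No, it has 3 components: {1}, {2, 3, 4, 5, 6, 7, 8, 9, 10, 12}, {11}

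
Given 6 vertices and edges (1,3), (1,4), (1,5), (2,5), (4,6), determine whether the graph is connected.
Yes (BFS from 1 visits [1, 3, 4, 5, 6, 2] — all 6 vertices reached)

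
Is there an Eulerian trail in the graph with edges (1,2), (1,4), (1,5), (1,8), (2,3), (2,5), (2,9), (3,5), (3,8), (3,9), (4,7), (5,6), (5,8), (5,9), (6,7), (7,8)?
Yes (the graph is connected and exactly 2 vertices have odd degree: {7, 9}; any Eulerian path must start and end at those)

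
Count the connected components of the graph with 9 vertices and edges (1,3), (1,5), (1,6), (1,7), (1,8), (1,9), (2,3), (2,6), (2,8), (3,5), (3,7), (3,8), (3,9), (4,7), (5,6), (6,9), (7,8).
1 (components: {1, 2, 3, 4, 5, 6, 7, 8, 9})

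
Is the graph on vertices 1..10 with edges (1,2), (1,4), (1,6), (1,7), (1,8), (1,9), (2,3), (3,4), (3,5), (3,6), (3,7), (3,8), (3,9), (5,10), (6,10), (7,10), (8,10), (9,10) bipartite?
Yes. Partition: {1, 3, 10}, {2, 4, 5, 6, 7, 8, 9}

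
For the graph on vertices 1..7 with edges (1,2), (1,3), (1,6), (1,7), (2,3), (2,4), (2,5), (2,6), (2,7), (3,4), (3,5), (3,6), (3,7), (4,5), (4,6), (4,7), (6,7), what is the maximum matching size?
3 (matching: (1,7), (2,6), (4,5); upper bound floor(n/2) = floor(7/2) = 3)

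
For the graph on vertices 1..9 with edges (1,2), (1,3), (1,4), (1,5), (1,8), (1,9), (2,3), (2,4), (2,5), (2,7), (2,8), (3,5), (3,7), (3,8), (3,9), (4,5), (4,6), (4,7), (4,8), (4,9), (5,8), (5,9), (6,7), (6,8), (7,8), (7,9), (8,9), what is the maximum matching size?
4 (matching: (1,5), (2,4), (6,8), (7,9); upper bound floor(n/2) = floor(9/2) = 4)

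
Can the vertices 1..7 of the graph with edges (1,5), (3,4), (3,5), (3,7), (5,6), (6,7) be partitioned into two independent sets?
Yes. Partition: {1, 2, 3, 6}, {4, 5, 7}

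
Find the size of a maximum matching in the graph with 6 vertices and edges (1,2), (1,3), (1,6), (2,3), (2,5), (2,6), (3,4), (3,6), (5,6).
3 (matching: (1,6), (2,5), (3,4); upper bound floor(n/2) = floor(6/2) = 3)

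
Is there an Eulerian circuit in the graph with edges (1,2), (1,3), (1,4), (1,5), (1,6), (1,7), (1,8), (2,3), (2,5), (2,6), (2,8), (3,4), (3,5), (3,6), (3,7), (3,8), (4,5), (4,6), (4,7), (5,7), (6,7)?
No (8 vertices have odd degree: {1, 2, 3, 4, 5, 6, 7, 8}; Eulerian circuit requires 0)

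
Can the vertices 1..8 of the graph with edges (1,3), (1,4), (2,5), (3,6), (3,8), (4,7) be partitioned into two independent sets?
Yes. Partition: {1, 2, 6, 7, 8}, {3, 4, 5}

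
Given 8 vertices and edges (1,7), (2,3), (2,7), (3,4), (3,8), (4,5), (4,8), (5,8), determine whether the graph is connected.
No, it has 2 components: {1, 2, 3, 4, 5, 7, 8}, {6}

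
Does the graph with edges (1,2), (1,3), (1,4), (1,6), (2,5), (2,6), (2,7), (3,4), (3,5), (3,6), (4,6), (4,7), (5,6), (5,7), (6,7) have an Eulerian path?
Yes — and in fact it has an Eulerian circuit (the graph is connected and all 7 vertices have even degree)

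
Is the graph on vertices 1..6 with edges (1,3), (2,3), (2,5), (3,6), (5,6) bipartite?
Yes. Partition: {1, 2, 4, 6}, {3, 5}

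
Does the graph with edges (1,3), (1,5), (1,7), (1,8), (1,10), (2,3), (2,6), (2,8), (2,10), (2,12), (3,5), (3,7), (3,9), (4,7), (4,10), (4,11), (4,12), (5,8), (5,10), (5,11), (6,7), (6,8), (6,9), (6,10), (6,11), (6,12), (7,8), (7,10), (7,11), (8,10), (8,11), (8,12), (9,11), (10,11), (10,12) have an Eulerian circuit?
No (10 vertices have odd degree: {1, 2, 3, 5, 6, 7, 9, 10, 11, 12}; Eulerian circuit requires 0)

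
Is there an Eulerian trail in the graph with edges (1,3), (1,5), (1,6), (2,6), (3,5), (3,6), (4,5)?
No (6 vertices have odd degree: {1, 2, 3, 4, 5, 6}; Eulerian path requires 0 or 2)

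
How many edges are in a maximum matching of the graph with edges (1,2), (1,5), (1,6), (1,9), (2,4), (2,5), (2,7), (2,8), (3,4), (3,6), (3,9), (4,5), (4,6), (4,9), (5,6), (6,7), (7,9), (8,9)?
4 (matching: (1,6), (2,8), (4,5), (7,9); upper bound floor(n/2) = floor(9/2) = 4)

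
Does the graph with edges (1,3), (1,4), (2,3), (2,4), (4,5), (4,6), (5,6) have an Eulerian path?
Yes — and in fact it has an Eulerian circuit (the graph is connected and all 6 vertices have even degree)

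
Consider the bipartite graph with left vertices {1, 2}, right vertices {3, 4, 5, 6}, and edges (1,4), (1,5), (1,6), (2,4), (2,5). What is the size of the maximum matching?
2 (matching: (1,6), (2,5); upper bound min(|L|,|R|) = min(2,4) = 2)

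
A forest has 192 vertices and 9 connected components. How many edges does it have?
183 (Each of the 9 component trees on V_i vertices has V_i - 1 edges; summing gives V - C = 192 - 9 = 183)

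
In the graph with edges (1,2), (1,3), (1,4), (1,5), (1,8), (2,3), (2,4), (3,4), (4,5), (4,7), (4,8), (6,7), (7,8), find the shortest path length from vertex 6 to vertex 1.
3 (path: 6 -> 7 -> 4 -> 1, 3 edges)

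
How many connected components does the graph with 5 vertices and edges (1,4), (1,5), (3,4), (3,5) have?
2 (components: {1, 3, 4, 5}, {2})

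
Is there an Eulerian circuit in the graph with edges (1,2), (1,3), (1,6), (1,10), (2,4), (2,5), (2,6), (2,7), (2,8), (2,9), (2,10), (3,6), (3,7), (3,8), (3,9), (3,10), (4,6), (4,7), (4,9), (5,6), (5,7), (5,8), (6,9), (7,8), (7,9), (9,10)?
Yes (the graph is connected and all 10 vertices have even degree)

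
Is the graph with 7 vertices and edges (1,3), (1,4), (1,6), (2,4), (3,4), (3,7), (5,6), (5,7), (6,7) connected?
Yes (BFS from 1 visits [1, 3, 4, 6, 7, 2, 5] — all 7 vertices reached)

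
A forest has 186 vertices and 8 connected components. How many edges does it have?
178 (Each of the 8 component trees on V_i vertices has V_i - 1 edges; summing gives V - C = 186 - 8 = 178)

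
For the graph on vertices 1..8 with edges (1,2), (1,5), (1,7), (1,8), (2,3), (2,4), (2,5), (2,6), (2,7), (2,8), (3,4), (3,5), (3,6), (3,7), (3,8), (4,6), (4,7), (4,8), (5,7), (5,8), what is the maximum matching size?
4 (matching: (1,5), (2,8), (3,7), (4,6); upper bound floor(n/2) = floor(8/2) = 4)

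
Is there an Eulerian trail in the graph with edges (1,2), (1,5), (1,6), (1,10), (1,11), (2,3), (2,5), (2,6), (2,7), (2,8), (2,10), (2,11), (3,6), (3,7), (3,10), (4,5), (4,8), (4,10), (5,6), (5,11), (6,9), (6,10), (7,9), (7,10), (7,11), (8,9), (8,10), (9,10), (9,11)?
No (6 vertices have odd degree: {1, 4, 5, 7, 9, 11}; Eulerian path requires 0 or 2)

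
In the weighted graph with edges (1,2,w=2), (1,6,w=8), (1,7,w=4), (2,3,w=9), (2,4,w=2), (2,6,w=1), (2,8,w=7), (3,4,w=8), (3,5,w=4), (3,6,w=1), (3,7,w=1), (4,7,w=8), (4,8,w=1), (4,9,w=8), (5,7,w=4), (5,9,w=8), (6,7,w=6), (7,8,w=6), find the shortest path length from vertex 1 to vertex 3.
4 (path: 1 -> 2 -> 6 -> 3; weights 2 + 1 + 1 = 4)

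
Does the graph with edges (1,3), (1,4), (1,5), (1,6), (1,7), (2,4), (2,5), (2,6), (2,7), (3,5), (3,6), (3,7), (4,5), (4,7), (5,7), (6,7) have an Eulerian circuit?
No (2 vertices have odd degree: {1, 5}; Eulerian circuit requires 0)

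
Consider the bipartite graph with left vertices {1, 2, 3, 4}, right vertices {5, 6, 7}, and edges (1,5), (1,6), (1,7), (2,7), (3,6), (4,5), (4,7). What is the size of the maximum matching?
3 (matching: (1,7), (3,6), (4,5); upper bound min(|L|,|R|) = min(4,3) = 3)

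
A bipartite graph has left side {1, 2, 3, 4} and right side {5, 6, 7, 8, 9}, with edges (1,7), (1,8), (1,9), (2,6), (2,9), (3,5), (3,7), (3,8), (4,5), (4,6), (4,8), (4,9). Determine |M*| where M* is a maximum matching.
4 (matching: (1,9), (2,6), (3,7), (4,8); upper bound min(|L|,|R|) = min(4,5) = 4)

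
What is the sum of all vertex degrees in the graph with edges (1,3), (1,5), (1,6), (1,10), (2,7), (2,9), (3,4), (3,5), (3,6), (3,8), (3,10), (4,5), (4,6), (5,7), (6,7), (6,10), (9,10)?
34 (handshake: sum of degrees = 2|E| = 2 x 17 = 34)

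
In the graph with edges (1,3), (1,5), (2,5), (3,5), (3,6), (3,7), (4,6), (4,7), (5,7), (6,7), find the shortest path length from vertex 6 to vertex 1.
2 (path: 6 -> 3 -> 1, 2 edges)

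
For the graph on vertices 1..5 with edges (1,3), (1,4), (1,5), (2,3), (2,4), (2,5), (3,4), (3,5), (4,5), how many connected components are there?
1 (components: {1, 2, 3, 4, 5})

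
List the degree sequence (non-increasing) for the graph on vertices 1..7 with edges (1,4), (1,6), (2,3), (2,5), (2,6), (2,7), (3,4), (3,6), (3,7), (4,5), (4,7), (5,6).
[4, 4, 4, 4, 3, 3, 2] (degrees: deg(1)=2, deg(2)=4, deg(3)=4, deg(4)=4, deg(5)=3, deg(6)=4, deg(7)=3)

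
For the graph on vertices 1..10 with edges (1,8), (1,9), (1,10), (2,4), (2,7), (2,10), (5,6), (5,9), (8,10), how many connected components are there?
2 (components: {1, 2, 4, 5, 6, 7, 8, 9, 10}, {3})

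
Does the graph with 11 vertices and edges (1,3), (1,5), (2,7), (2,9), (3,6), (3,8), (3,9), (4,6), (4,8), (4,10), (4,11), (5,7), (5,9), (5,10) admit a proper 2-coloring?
Yes. Partition: {1, 6, 7, 8, 9, 10, 11}, {2, 3, 4, 5}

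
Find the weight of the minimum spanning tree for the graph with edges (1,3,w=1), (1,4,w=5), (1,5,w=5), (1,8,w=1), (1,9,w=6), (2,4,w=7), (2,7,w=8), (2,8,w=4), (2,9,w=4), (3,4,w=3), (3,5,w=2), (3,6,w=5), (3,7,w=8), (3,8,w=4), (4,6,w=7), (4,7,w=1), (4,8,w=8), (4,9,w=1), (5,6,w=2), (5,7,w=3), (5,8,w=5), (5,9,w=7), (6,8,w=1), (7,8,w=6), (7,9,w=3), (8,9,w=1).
12 (MST edges: (1,3,w=1), (1,8,w=1), (2,8,w=4), (3,5,w=2), (4,7,w=1), (4,9,w=1), (6,8,w=1), (8,9,w=1); sum of weights 1 + 1 + 4 + 2 + 1 + 1 + 1 + 1 = 12)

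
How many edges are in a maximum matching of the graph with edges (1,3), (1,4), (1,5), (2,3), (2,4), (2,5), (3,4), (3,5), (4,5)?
2 (matching: (1,3), (4,5); upper bound floor(n/2) = floor(5/2) = 2)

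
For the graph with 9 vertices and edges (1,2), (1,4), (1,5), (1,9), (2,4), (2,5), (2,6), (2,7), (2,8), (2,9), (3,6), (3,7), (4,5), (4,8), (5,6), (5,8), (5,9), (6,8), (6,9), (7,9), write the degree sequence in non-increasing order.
[7, 6, 5, 5, 4, 4, 4, 3, 2] (degrees: deg(1)=4, deg(2)=7, deg(3)=2, deg(4)=4, deg(5)=6, deg(6)=5, deg(7)=3, deg(8)=4, deg(9)=5)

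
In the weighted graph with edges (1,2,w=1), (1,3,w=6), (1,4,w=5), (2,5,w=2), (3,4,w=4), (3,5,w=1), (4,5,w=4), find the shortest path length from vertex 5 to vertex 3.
1 (path: 5 -> 3; weights 1 = 1)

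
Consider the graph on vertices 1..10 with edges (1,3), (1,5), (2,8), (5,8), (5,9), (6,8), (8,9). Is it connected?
No, it has 4 components: {1, 2, 3, 5, 6, 8, 9}, {4}, {7}, {10}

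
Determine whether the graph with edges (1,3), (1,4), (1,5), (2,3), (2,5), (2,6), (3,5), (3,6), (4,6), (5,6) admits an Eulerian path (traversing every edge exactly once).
Yes (the graph is connected and exactly 2 vertices have odd degree: {1, 2}; any Eulerian path must start and end at those)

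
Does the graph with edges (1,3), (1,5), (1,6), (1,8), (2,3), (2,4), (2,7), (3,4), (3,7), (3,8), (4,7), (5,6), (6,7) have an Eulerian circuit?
No (4 vertices have odd degree: {2, 3, 4, 6}; Eulerian circuit requires 0)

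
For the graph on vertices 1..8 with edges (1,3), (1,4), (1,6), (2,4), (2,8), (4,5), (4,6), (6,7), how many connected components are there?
1 (components: {1, 2, 3, 4, 5, 6, 7, 8})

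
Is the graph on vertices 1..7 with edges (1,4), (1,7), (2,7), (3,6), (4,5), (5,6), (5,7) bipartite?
Yes. Partition: {1, 2, 3, 5}, {4, 6, 7}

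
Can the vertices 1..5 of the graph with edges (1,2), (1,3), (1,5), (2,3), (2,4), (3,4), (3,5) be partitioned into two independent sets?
No (odd cycle of length 3: 5 -> 1 -> 3 -> 5)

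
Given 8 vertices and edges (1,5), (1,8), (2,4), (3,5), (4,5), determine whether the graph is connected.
No, it has 3 components: {1, 2, 3, 4, 5, 8}, {6}, {7}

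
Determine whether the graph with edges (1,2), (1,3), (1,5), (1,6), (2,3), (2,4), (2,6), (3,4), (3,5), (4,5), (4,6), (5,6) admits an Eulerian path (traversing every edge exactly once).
Yes — and in fact it has an Eulerian circuit (the graph is connected and all 6 vertices have even degree)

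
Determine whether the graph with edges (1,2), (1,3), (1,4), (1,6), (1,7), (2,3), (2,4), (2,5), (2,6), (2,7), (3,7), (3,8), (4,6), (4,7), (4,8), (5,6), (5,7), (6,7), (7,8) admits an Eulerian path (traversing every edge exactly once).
No (6 vertices have odd degree: {1, 4, 5, 6, 7, 8}; Eulerian path requires 0 or 2)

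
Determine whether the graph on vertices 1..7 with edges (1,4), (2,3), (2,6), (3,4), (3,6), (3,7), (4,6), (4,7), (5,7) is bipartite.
No (odd cycle of length 3: 6 -> 4 -> 3 -> 6)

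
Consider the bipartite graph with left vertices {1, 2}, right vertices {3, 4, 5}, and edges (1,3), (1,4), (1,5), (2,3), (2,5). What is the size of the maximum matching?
2 (matching: (1,4), (2,5); upper bound min(|L|,|R|) = min(2,3) = 2)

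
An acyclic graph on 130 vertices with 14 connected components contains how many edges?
116 (Each of the 14 component trees on V_i vertices has V_i - 1 edges; summing gives V - C = 130 - 14 = 116)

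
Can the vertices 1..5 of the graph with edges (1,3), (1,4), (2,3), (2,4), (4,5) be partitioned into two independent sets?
Yes. Partition: {1, 2, 5}, {3, 4}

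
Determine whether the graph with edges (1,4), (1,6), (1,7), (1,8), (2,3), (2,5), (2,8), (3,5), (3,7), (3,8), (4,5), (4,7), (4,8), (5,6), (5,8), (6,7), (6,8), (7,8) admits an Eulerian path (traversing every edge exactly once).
No (4 vertices have odd degree: {2, 5, 7, 8}; Eulerian path requires 0 or 2)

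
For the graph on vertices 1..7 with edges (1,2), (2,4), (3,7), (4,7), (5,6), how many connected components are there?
2 (components: {1, 2, 3, 4, 7}, {5, 6})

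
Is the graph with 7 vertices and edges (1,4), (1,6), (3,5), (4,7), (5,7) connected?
No, it has 2 components: {1, 3, 4, 5, 6, 7}, {2}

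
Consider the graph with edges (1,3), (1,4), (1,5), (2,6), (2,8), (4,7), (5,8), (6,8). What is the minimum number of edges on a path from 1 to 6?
3 (path: 1 -> 5 -> 8 -> 6, 3 edges)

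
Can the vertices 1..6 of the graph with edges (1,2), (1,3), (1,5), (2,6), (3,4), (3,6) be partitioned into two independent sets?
Yes. Partition: {1, 4, 6}, {2, 3, 5}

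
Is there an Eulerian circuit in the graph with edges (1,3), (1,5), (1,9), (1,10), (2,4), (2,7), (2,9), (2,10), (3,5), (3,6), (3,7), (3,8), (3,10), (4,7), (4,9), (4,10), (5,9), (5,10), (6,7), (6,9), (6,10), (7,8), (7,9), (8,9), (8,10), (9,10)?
Yes (the graph is connected and all 10 vertices have even degree)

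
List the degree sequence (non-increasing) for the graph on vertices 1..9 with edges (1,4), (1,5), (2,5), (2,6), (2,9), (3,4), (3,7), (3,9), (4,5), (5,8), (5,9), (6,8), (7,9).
[5, 4, 3, 3, 3, 2, 2, 2, 2] (degrees: deg(1)=2, deg(2)=3, deg(3)=3, deg(4)=3, deg(5)=5, deg(6)=2, deg(7)=2, deg(8)=2, deg(9)=4)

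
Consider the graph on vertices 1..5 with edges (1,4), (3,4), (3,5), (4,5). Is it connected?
No, it has 2 components: {1, 3, 4, 5}, {2}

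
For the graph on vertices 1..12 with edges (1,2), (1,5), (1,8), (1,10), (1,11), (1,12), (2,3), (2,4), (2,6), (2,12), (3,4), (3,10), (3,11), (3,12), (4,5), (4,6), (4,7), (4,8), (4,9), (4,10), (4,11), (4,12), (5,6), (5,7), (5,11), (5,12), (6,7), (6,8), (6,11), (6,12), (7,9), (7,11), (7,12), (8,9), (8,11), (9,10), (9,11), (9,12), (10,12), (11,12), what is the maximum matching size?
6 (matching: (1,2), (3,10), (4,9), (5,12), (6,8), (7,11); upper bound floor(n/2) = floor(12/2) = 6)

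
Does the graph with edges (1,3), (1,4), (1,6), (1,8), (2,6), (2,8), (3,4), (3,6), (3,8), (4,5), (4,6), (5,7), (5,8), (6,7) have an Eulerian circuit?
No (2 vertices have odd degree: {5, 6}; Eulerian circuit requires 0)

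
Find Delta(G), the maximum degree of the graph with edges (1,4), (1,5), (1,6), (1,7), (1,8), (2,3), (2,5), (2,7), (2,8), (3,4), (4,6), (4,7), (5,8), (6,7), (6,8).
5 (attained at vertex 1)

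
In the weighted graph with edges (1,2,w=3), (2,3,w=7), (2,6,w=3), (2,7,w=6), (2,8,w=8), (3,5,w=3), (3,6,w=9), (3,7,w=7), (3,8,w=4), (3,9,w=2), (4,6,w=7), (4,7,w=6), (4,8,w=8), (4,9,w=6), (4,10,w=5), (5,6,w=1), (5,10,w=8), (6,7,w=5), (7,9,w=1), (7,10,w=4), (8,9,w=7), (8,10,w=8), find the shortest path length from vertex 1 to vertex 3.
10 (path: 1 -> 2 -> 3; weights 3 + 7 = 10)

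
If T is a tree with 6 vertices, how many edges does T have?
5 (A tree on V vertices has V - 1 edges, so 6 - 1 = 5)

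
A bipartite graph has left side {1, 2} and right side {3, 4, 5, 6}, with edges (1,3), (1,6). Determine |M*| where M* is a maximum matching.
1 (matching: (1,6); upper bound min(|L|,|R|) = min(2,4) = 2)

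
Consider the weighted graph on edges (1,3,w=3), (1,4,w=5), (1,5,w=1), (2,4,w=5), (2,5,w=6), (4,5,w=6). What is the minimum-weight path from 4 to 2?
5 (path: 4 -> 2; weights 5 = 5)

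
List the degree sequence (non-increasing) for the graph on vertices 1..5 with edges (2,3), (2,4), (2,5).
[3, 1, 1, 1, 0] (degrees: deg(1)=0, deg(2)=3, deg(3)=1, deg(4)=1, deg(5)=1)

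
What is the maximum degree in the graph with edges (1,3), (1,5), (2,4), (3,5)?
2 (attained at vertices 1, 3, 5)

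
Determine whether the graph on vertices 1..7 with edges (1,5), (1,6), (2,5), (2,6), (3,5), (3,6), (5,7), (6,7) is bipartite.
Yes. Partition: {1, 2, 3, 4, 7}, {5, 6}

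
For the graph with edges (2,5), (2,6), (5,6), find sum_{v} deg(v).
6 (handshake: sum of degrees = 2|E| = 2 x 3 = 6)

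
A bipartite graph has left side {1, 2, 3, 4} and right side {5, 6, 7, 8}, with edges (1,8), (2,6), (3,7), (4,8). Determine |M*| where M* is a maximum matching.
3 (matching: (1,8), (2,6), (3,7); upper bound min(|L|,|R|) = min(4,4) = 4)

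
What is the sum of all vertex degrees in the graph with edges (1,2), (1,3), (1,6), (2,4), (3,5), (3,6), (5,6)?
14 (handshake: sum of degrees = 2|E| = 2 x 7 = 14)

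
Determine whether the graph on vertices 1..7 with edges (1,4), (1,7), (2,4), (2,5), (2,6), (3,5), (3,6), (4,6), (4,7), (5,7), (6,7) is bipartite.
No (odd cycle of length 3: 7 -> 1 -> 4 -> 7)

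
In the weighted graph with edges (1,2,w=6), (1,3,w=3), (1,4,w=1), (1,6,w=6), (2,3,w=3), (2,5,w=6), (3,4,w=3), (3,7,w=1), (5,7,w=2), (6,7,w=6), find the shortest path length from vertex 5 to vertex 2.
6 (path: 5 -> 2; weights 6 = 6)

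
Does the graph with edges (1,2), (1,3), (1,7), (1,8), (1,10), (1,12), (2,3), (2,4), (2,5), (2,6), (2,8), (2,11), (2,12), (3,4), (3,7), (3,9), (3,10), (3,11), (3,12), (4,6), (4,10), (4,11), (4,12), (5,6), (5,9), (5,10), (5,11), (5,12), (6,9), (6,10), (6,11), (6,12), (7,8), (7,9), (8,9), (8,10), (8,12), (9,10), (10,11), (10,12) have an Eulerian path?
Yes (the graph is connected and exactly 2 vertices have odd degree: {6, 10}; any Eulerian path must start and end at those)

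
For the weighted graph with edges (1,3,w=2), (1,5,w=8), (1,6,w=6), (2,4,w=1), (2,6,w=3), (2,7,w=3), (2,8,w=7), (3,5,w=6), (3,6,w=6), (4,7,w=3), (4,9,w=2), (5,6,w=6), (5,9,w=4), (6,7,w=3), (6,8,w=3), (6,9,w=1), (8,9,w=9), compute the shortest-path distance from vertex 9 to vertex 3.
7 (path: 9 -> 6 -> 3; weights 1 + 6 = 7)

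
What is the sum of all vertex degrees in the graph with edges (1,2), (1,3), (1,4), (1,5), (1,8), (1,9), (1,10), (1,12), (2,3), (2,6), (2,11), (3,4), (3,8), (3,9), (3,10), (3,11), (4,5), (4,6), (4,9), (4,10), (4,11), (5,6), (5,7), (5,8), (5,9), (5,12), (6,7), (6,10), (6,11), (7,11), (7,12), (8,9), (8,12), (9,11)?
68 (handshake: sum of degrees = 2|E| = 2 x 34 = 68)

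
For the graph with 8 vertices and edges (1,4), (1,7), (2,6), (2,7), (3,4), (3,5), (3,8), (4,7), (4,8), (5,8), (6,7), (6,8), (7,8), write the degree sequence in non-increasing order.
[5, 5, 4, 3, 3, 2, 2, 2] (degrees: deg(1)=2, deg(2)=2, deg(3)=3, deg(4)=4, deg(5)=2, deg(6)=3, deg(7)=5, deg(8)=5)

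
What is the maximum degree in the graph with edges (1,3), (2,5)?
1 (attained at vertices 1, 2, 3, 5)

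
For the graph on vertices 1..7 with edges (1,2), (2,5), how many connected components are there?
5 (components: {1, 2, 5}, {3}, {4}, {6}, {7})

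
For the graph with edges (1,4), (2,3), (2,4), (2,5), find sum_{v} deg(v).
8 (handshake: sum of degrees = 2|E| = 2 x 4 = 8)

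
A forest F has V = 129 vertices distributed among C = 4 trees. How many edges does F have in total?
125 (Each of the 4 component trees on V_i vertices has V_i - 1 edges; summing gives V - C = 129 - 4 = 125)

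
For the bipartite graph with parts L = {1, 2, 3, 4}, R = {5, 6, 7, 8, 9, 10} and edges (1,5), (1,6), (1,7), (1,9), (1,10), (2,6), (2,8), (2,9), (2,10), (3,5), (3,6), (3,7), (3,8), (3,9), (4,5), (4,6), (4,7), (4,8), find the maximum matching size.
4 (matching: (1,10), (2,9), (3,8), (4,7); upper bound min(|L|,|R|) = min(4,6) = 4)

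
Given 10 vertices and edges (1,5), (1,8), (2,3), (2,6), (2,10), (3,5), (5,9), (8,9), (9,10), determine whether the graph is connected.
No, it has 3 components: {1, 2, 3, 5, 6, 8, 9, 10}, {4}, {7}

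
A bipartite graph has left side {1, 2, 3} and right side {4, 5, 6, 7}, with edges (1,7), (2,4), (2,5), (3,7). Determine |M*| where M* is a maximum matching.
2 (matching: (1,7), (2,5); upper bound min(|L|,|R|) = min(3,4) = 3)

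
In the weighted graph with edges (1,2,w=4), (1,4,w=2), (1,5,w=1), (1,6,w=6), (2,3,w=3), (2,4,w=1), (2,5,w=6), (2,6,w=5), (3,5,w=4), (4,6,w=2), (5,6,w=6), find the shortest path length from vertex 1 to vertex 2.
3 (path: 1 -> 4 -> 2; weights 2 + 1 = 3)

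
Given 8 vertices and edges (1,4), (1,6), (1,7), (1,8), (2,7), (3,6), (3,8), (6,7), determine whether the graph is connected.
No, it has 2 components: {1, 2, 3, 4, 6, 7, 8}, {5}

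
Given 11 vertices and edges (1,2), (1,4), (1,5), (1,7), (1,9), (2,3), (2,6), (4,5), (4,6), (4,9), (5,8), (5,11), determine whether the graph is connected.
No, it has 2 components: {1, 2, 3, 4, 5, 6, 7, 8, 9, 11}, {10}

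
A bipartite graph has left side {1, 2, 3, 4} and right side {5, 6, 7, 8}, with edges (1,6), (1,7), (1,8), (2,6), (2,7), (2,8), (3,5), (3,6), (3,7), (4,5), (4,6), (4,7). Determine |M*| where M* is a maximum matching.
4 (matching: (1,8), (2,7), (3,6), (4,5); upper bound min(|L|,|R|) = min(4,4) = 4)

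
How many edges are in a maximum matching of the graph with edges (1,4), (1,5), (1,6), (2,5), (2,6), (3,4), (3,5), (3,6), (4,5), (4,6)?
3 (matching: (1,4), (2,5), (3,6); upper bound floor(n/2) = floor(6/2) = 3)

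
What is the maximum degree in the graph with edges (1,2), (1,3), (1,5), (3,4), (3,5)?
3 (attained at vertices 1, 3)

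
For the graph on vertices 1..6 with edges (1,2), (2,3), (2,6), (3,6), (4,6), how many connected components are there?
2 (components: {1, 2, 3, 4, 6}, {5})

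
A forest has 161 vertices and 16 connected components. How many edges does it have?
145 (Each of the 16 component trees on V_i vertices has V_i - 1 edges; summing gives V - C = 161 - 16 = 145)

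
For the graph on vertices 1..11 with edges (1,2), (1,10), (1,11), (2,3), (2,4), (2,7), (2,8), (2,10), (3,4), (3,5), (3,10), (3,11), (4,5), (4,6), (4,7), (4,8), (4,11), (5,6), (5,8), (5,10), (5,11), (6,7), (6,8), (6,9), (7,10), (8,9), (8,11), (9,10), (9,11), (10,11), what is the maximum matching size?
5 (matching: (2,4), (3,5), (6,9), (7,10), (8,11); upper bound floor(n/2) = floor(11/2) = 5)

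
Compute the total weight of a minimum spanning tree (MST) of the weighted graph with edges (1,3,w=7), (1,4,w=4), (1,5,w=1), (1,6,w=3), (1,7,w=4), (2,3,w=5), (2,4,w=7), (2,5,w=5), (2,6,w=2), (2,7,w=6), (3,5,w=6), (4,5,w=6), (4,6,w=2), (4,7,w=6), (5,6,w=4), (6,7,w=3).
16 (MST edges: (1,5,w=1), (1,6,w=3), (2,3,w=5), (2,6,w=2), (4,6,w=2), (6,7,w=3); sum of weights 1 + 3 + 5 + 2 + 2 + 3 = 16)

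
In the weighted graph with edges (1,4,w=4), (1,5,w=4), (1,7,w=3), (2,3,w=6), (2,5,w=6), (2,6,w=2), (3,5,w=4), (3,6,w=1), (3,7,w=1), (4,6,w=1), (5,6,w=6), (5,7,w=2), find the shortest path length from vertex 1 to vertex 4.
4 (path: 1 -> 4; weights 4 = 4)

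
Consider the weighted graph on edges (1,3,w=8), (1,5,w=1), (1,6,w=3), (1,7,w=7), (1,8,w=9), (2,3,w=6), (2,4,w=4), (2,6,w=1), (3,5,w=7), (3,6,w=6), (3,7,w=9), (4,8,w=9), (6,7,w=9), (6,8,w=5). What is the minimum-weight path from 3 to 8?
11 (path: 3 -> 6 -> 8; weights 6 + 5 = 11)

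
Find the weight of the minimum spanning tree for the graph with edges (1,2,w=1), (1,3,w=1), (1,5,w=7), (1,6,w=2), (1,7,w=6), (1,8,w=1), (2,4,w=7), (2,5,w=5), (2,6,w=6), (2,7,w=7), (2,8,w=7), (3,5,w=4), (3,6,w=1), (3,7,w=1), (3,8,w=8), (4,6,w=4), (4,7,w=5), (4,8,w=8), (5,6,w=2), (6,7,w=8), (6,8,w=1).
11 (MST edges: (1,2,w=1), (1,3,w=1), (1,8,w=1), (3,6,w=1), (3,7,w=1), (4,6,w=4), (5,6,w=2); sum of weights 1 + 1 + 1 + 1 + 1 + 4 + 2 = 11)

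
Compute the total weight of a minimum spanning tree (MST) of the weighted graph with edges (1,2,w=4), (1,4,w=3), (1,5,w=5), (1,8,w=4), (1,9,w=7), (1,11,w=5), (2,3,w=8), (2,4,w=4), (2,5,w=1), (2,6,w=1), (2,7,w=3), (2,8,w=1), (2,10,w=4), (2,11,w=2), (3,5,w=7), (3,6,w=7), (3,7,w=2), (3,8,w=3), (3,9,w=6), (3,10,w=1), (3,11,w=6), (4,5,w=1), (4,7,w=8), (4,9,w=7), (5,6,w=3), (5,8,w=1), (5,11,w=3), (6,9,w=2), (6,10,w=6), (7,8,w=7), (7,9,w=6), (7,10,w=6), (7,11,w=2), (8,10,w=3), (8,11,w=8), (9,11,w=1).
15 (MST edges: (1,4,w=3), (2,5,w=1), (2,6,w=1), (2,8,w=1), (2,11,w=2), (3,7,w=2), (3,10,w=1), (4,5,w=1), (7,11,w=2), (9,11,w=1); sum of weights 3 + 1 + 1 + 1 + 2 + 2 + 1 + 1 + 2 + 1 = 15)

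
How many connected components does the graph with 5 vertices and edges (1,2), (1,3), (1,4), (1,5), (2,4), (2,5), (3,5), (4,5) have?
1 (components: {1, 2, 3, 4, 5})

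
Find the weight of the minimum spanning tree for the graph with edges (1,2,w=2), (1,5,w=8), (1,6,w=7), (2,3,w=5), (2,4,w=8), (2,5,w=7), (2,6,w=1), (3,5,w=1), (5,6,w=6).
17 (MST edges: (1,2,w=2), (2,3,w=5), (2,4,w=8), (2,6,w=1), (3,5,w=1); sum of weights 2 + 5 + 8 + 1 + 1 = 17)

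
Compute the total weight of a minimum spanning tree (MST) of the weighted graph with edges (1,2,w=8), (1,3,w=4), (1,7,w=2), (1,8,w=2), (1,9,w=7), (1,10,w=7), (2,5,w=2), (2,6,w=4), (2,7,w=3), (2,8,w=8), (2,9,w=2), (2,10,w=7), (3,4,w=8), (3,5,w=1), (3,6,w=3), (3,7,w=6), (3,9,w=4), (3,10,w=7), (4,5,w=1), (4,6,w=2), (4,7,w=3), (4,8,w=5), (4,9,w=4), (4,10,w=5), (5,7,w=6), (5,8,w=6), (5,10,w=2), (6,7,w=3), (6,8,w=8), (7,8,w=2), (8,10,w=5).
17 (MST edges: (1,7,w=2), (1,8,w=2), (2,5,w=2), (2,7,w=3), (2,9,w=2), (3,5,w=1), (4,5,w=1), (4,6,w=2), (5,10,w=2); sum of weights 2 + 2 + 2 + 3 + 2 + 1 + 1 + 2 + 2 = 17)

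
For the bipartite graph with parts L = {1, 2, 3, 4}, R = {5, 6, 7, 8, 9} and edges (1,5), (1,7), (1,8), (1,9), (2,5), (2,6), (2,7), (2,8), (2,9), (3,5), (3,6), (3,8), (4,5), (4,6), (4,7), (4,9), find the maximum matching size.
4 (matching: (1,9), (2,8), (3,6), (4,7); upper bound min(|L|,|R|) = min(4,5) = 4)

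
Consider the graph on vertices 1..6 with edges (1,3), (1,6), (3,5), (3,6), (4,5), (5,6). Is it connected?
No, it has 2 components: {1, 3, 4, 5, 6}, {2}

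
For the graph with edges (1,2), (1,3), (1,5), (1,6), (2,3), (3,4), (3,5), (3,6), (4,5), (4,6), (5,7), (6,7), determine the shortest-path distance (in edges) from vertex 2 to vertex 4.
2 (path: 2 -> 3 -> 4, 2 edges)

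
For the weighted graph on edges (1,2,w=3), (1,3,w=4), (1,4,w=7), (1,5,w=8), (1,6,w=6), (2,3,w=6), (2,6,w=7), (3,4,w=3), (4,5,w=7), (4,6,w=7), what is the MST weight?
23 (MST edges: (1,2,w=3), (1,3,w=4), (1,6,w=6), (3,4,w=3), (4,5,w=7); sum of weights 3 + 4 + 6 + 3 + 7 = 23)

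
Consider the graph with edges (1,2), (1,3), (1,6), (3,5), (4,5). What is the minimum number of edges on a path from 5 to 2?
3 (path: 5 -> 3 -> 1 -> 2, 3 edges)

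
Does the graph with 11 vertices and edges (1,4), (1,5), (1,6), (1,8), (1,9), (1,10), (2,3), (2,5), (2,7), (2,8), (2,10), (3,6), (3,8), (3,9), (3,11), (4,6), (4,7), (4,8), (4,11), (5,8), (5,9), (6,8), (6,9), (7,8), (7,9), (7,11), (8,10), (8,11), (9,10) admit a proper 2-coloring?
No (odd cycle of length 3: 8 -> 1 -> 10 -> 8)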